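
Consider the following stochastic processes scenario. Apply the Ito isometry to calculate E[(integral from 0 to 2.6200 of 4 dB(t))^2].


By Ito isometry: E[(int f dB)^2] = int f^2 dt
= 4^2 * 2.6200
= 16 * 2.6200 = 41.9200

41.9200


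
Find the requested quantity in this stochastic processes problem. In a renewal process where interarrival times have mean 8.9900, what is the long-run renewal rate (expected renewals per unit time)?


Long-run renewal rate = 1/E(X)
= 1/8.9900
= 0.1112

0.1112


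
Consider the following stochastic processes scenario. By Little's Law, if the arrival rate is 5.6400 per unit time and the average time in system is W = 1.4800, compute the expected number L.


Little's Law: L = lambda * W
= 5.6400 * 1.4800
= 8.3472

8.3472


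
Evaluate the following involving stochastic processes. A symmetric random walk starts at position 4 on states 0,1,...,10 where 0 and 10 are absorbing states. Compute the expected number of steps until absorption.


For symmetric RW on 0,...,N with absorbing barriers, E(i) = i*(N-i)
E(4) = 4 * 6 = 24

24


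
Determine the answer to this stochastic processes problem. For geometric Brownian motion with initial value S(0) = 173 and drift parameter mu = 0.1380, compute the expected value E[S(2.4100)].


E[S(t)] = S(0) * exp(mu * t)
= 173 * exp(0.1380 * 2.4100)
= 173 * 1.3946
= 241.2591

241.2591


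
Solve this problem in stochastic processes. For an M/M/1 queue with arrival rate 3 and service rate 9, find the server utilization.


rho = lambda/mu
= 3/9
= 0.3333

0.3333


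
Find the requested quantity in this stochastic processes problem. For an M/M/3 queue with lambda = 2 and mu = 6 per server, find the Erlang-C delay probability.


a = lambda/mu = 0.3333
rho = a/c = 0.1111
Erlang-C formula applied:
C(c,a) = 0.0050

0.0050


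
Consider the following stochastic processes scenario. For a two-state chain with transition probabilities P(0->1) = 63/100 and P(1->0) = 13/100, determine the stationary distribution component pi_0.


Stationary distribution: pi_0 = p10/(p01+p10), pi_1 = p01/(p01+p10)
p01 = 0.6300, p10 = 0.1300
pi_0 = 0.1711

0.1711


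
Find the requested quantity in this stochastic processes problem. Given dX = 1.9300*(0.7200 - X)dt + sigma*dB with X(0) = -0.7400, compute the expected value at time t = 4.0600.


E[X(t)] = mu + (X(0) - mu)*exp(-theta*t)
= 0.7200 + (-0.7400 - 0.7200)*exp(-1.9300*4.0600)
= 0.7200 + -1.4600 * 3.9533e-04
= 0.7194

0.7194


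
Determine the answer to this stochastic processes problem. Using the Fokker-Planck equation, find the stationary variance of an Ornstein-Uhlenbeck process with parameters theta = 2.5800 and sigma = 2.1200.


Stationary variance = sigma^2 / (2*theta)
= 2.1200^2 / (2*2.5800)
= 4.4944 / 5.1600
= 0.8710

0.8710


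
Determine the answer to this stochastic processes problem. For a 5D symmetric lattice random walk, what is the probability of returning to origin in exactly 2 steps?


P(return in 2 steps) = P(reverse first step) = 1/(2d)
= 1/10
= 0.1000

0.1000


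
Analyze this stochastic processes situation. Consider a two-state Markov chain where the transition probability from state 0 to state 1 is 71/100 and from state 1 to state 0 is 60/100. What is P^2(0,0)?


Computing P^2 by matrix multiplication.
P = [[0.2900, 0.7100], [0.6000, 0.4000]]
After raising P to the power 2:
P^2(0,0) = 0.5101

0.5101


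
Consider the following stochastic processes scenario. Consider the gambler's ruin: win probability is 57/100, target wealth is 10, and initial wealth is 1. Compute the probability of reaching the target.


Gambler's ruin formula:
r = q/p = 0.4300/0.5700 = 0.7544
P(win) = (1 - r^i)/(1 - r^N)
= (1 - 0.7544^1)/(1 - 0.7544^10)
= 0.2612

0.2612


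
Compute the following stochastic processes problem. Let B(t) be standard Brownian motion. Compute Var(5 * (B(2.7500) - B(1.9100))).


Var(alpha*(B(t)-B(s))) = alpha^2 * (t-s)
= 5^2 * (2.7500 - 1.9100)
= 25 * 0.8400
= 21.0000

21.0000


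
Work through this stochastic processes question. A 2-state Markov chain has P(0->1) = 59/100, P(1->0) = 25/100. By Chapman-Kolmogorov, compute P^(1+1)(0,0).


P^2 = P^1 * P^1
Computing via matrix multiplication of the transition matrix.
Entry (0,0) of P^2 = 0.3156

0.3156


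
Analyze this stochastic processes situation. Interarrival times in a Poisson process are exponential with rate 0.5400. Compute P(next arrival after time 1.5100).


P(X > t) = exp(-lambda * t)
= exp(-0.5400 * 1.5100)
= exp(-0.8154) = 0.4425

0.4425


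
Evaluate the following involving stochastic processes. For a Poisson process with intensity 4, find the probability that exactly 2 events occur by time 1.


P(N(t)=k) = (lambda*t)^k * exp(-lambda*t) / k!
lambda*t = 4
= 4^2 * exp(-4) / 2!
= 16 * 0.0183 / 2
= 0.1465

0.1465


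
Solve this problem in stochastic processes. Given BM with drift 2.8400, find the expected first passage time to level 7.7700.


Expected first passage time = a/mu
= 7.7700/2.8400
= 2.7359

2.7359


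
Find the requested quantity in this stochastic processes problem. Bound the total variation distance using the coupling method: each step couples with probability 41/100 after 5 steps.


TV distance bound <= (1-delta)^n
= (1 - 0.4100)^5
= 0.5900^5
= 0.0715

0.0715


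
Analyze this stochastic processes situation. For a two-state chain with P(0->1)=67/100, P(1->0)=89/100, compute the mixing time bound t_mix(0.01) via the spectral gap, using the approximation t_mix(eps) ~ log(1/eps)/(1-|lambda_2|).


lambda_2 = |1 - p01 - p10| = |1 - 0.6700 - 0.8900| = 0.5600
t_mix ~ log(1/eps)/(1 - |lambda_2|)
= log(100)/(1 - 0.5600) = 4.6052/0.4400
= 10.4663

10.4663


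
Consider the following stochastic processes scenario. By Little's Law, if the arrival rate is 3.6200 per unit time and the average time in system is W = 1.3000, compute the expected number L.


Little's Law: L = lambda * W
= 3.6200 * 1.3000
= 4.7060

4.7060


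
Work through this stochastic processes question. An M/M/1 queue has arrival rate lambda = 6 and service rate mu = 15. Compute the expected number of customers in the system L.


rho = 6/15 = 0.4000
L = rho/(1-rho)
= 0.4000/0.6000
= 0.6667

0.6667


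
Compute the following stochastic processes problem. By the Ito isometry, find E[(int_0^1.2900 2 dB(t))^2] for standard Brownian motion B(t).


By Ito isometry: E[(int f dB)^2] = int f^2 dt
= 2^2 * 1.2900
= 4 * 1.2900 = 5.1600

5.1600


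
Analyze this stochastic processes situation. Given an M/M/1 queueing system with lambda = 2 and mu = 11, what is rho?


rho = lambda/mu
= 2/11
= 0.1818

0.1818


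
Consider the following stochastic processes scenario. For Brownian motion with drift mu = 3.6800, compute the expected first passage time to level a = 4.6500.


Expected first passage time = a/mu
= 4.6500/3.6800
= 1.2636

1.2636


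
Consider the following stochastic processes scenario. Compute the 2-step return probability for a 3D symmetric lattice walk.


P(return in 2 steps) = P(reverse first step) = 1/(2d)
= 1/6
= 0.1667

0.1667


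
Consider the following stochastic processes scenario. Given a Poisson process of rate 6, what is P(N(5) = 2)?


P(N(t)=k) = (lambda*t)^k * exp(-lambda*t) / k!
lambda*t = 30
= 30^2 * exp(-30) / 2!
= 900 * 9.3576e-14 / 2
= 4.2109e-11

4.2109e-11


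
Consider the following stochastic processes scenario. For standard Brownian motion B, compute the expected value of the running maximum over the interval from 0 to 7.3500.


E(max B(s)) = sqrt(2t/pi)
= sqrt(2*7.3500/pi)
= sqrt(4.6792)
= 2.1631

2.1631


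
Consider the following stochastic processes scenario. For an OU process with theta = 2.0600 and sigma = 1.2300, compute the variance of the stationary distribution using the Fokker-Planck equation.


Stationary variance = sigma^2 / (2*theta)
= 1.2300^2 / (2*2.0600)
= 1.5129 / 4.1200
= 0.3672

0.3672


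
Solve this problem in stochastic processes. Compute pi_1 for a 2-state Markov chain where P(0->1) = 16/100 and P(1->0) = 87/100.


Stationary distribution: pi_0 = p10/(p01+p10), pi_1 = p01/(p01+p10)
p01 = 0.1600, p10 = 0.8700
pi_1 = 0.1553

0.1553


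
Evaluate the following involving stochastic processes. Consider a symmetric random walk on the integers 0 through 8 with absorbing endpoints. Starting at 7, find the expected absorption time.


For symmetric RW on 0,...,N with absorbing barriers, E(i) = i*(N-i)
E(7) = 7 * 1 = 7

7


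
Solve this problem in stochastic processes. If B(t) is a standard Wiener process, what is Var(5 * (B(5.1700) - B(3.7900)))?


Var(alpha*(B(t)-B(s))) = alpha^2 * (t-s)
= 5^2 * (5.1700 - 3.7900)
= 25 * 1.3800
= 34.5000

34.5000


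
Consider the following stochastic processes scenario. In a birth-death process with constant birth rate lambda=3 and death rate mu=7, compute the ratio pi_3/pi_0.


For birth-death process, pi_n/pi_0 = (lambda/mu)^n
= (3/7)^3
= 0.0787

0.0787


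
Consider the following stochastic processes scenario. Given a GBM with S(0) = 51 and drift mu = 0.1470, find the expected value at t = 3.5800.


E[S(t)] = S(0) * exp(mu * t)
= 51 * exp(0.1470 * 3.5800)
= 51 * 1.6926
= 86.3221

86.3221


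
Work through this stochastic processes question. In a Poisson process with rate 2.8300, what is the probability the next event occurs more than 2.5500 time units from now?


P(X > t) = exp(-lambda * t)
= exp(-2.8300 * 2.5500)
= exp(-7.2165) = 7.3437e-04

7.3437e-04


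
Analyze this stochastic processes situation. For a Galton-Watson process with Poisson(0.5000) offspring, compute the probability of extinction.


Since mu = 0.5000 <= 1, extinction probability = 1.

1.0000


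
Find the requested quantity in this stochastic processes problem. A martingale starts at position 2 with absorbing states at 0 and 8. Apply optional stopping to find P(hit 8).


By optional stopping theorem: E(M at tau) = M(0) = 2
P(hit 8)*8 + P(hit 0)*0 = 2
P(hit 8) = (2 - 0)/(8 - 0) = 1/4 = 0.2500

0.2500


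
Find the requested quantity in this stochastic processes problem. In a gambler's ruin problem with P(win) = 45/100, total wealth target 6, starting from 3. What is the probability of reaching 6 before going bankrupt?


Gambler's ruin formula:
r = q/p = 0.5500/0.4500 = 1.2222
P(win) = (1 - r^i)/(1 - r^N)
= (1 - 1.2222^3)/(1 - 1.2222^6)
= 0.3539

0.3539


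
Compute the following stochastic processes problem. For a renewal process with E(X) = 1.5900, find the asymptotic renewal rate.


Long-run renewal rate = 1/E(X)
= 1/1.5900
= 0.6289

0.6289


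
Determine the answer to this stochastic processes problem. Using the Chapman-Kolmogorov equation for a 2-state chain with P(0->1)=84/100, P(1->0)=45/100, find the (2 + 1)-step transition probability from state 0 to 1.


P^3 = P^2 * P^1
Computing via matrix multiplication of the transition matrix.
Entry (0,1) of P^3 = 0.6670

0.6670


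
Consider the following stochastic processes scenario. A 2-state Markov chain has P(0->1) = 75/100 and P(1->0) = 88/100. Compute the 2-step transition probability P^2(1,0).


Computing P^2 by matrix multiplication.
P = [[0.2500, 0.7500], [0.8800, 0.1200]]
After raising P to the power 2:
P^2(1,0) = 0.3256

0.3256


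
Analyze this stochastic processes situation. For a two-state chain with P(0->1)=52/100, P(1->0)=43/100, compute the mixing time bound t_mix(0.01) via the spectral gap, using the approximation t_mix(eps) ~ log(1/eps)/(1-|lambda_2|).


lambda_2 = |1 - p01 - p10| = |1 - 0.5200 - 0.4300| = 0.0500
t_mix ~ log(1/eps)/(1 - |lambda_2|)
= log(100)/(1 - 0.0500) = 4.6052/0.9500
= 4.8475

4.8475


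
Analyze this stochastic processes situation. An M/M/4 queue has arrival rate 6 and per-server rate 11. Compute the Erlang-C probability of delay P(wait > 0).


a = lambda/mu = 0.5455
rho = a/c = 0.1364
Erlang-C formula applied:
C(c,a) = 0.0025

0.0025


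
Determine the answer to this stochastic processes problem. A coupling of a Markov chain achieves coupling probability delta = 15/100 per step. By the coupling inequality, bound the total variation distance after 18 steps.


TV distance bound <= (1-delta)^n
= (1 - 0.1500)^18
= 0.8500^18
= 0.0536

0.0536


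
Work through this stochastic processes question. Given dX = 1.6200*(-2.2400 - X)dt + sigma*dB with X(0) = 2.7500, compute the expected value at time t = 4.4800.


E[X(t)] = mu + (X(0) - mu)*exp(-theta*t)
= -2.2400 + (2.7500 - -2.2400)*exp(-1.6200*4.4800)
= -2.2400 + 4.9900 * 7.0480e-04
= -2.2365

-2.2365


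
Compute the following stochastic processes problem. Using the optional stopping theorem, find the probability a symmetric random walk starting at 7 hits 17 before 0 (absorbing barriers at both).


By optional stopping theorem: E(M at tau) = M(0) = 7
P(hit 17)*17 + P(hit 0)*0 = 7
P(hit 17) = (7 - 0)/(17 - 0) = 7/17 = 0.4118

0.4118


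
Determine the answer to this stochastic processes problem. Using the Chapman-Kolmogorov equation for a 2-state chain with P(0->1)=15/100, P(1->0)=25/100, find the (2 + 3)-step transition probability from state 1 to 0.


P^5 = P^2 * P^3
Computing via matrix multiplication of the transition matrix.
Entry (1,0) of P^5 = 0.5764

0.5764


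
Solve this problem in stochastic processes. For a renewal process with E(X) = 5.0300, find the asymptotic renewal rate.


Long-run renewal rate = 1/E(X)
= 1/5.0300
= 0.1988

0.1988


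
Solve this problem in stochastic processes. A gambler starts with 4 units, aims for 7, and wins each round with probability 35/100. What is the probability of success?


Gambler's ruin formula:
r = q/p = 0.6500/0.3500 = 1.8571
P(win) = (1 - r^i)/(1 - r^N)
= (1 - 1.8571^4)/(1 - 1.8571^7)
= 0.1449

0.1449


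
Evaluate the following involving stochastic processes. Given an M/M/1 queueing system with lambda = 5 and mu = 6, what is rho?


rho = lambda/mu
= 5/6
= 0.8333

0.8333


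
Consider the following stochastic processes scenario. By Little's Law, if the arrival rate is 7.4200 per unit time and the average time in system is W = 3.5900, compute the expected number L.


Little's Law: L = lambda * W
= 7.4200 * 3.5900
= 26.6378

26.6378


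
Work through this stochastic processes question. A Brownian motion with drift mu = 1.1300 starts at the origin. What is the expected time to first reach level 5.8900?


Expected first passage time = a/mu
= 5.8900/1.1300
= 5.2124

5.2124


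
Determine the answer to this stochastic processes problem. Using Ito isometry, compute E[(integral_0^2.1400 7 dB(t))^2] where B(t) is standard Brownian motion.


By Ito isometry: E[(int f dB)^2] = int f^2 dt
= 7^2 * 2.1400
= 49 * 2.1400 = 104.8600

104.8600


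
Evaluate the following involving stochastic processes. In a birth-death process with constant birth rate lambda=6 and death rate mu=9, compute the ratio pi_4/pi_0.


For birth-death process, pi_n/pi_0 = (lambda/mu)^n
= (6/9)^4
= 0.1975

0.1975


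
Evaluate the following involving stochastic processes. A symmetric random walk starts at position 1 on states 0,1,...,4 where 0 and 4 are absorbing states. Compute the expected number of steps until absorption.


For symmetric RW on 0,...,N with absorbing barriers, E(i) = i*(N-i)
E(1) = 1 * 3 = 3

3


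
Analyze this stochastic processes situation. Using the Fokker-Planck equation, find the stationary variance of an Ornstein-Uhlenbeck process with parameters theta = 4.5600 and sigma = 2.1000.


Stationary variance = sigma^2 / (2*theta)
= 2.1000^2 / (2*4.5600)
= 4.4100 / 9.1200
= 0.4836

0.4836


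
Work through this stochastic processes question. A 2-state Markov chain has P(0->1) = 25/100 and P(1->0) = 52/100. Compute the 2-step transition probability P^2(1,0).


Computing P^2 by matrix multiplication.
P = [[0.7500, 0.2500], [0.5200, 0.4800]]
After raising P to the power 2:
P^2(1,0) = 0.6396

0.6396


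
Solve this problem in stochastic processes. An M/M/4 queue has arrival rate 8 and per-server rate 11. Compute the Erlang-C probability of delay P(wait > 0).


a = lambda/mu = 0.7273
rho = a/c = 0.1818
Erlang-C formula applied:
C(c,a) = 0.0069

0.0069


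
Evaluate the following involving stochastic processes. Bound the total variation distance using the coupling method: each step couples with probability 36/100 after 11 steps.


TV distance bound <= (1-delta)^n
= (1 - 0.3600)^11
= 0.6400^11
= 0.0074

0.0074


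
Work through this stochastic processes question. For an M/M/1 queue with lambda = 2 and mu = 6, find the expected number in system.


rho = 2/6 = 0.3333
L = rho/(1-rho)
= 0.3333/0.6667
= 0.5000

0.5000


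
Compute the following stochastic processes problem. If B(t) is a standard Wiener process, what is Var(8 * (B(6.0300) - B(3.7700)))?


Var(alpha*(B(t)-B(s))) = alpha^2 * (t-s)
= 8^2 * (6.0300 - 3.7700)
= 64 * 2.2600
= 144.6400

144.6400


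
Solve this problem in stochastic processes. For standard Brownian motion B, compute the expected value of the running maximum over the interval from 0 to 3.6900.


E(max B(s)) = sqrt(2t/pi)
= sqrt(2*3.6900/pi)
= sqrt(2.3491)
= 1.5327

1.5327


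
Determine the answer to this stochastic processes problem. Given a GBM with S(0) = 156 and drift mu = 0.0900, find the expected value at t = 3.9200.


E[S(t)] = S(0) * exp(mu * t)
= 156 * exp(0.0900 * 3.9200)
= 156 * 1.4230
= 221.9953

221.9953


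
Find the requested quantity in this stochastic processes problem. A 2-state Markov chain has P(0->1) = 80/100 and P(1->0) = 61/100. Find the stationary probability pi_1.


Stationary distribution: pi_0 = p10/(p01+p10), pi_1 = p01/(p01+p10)
p01 = 0.8000, p10 = 0.6100
pi_1 = 0.5674

0.5674


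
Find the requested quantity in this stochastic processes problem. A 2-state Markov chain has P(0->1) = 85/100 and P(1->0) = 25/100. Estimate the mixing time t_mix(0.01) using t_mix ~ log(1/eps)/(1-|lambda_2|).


lambda_2 = |1 - p01 - p10| = |1 - 0.8500 - 0.2500| = 0.1000
t_mix ~ log(1/eps)/(1 - |lambda_2|)
= log(100)/(1 - 0.1000) = 4.6052/0.9000
= 5.1169

5.1169


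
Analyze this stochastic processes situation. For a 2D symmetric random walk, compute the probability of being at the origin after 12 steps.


P = C(12,6)^2 / 4^12
= 924^2 / 16777216
= 853776 / 16777216
= 0.0509

0.0509


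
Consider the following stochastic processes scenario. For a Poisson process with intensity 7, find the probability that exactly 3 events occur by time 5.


P(N(t)=k) = (lambda*t)^k * exp(-lambda*t) / k!
lambda*t = 35
= 35^3 * exp(-35) / 3!
= 42875 * 6.3051e-16 / 6
= 4.5055e-12

4.5055e-12


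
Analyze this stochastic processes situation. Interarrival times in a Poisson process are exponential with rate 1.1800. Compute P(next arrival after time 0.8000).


P(X > t) = exp(-lambda * t)
= exp(-1.1800 * 0.8000)
= exp(-0.9440) = 0.3891

0.3891


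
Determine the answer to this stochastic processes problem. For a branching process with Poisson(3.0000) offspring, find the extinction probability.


Since mu = 3.0000 > 1, extinction prob q < 1.
Solve s = exp(mu*(s-1)) iteratively.
q = 0.0595

0.0595


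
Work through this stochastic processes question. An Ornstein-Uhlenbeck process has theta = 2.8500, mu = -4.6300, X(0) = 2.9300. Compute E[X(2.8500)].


E[X(t)] = mu + (X(0) - mu)*exp(-theta*t)
= -4.6300 + (2.9300 - -4.6300)*exp(-2.8500*2.8500)
= -4.6300 + 7.5600 * 2.9679e-04
= -4.6278

-4.6278


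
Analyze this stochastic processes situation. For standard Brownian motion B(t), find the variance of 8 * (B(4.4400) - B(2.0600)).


Var(alpha*(B(t)-B(s))) = alpha^2 * (t-s)
= 8^2 * (4.4400 - 2.0600)
= 64 * 2.3800
= 152.3200

152.3200


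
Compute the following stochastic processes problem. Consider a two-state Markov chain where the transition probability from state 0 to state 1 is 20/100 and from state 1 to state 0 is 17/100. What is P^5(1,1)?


Computing P^5 by matrix multiplication.
P = [[0.8000, 0.2000], [0.1700, 0.8300]]
After raising P to the power 5:
P^5(1,1) = 0.5861

0.5861


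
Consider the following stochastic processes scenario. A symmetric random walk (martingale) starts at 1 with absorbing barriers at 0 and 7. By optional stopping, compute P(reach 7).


By optional stopping theorem: E(M at tau) = M(0) = 1
P(hit 7)*7 + P(hit 0)*0 = 1
P(hit 7) = (1 - 0)/(7 - 0) = 1/7 = 0.1429

0.1429


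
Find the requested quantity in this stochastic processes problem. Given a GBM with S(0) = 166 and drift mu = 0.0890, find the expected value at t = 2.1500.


E[S(t)] = S(0) * exp(mu * t)
= 166 * exp(0.0890 * 2.1500)
= 166 * 1.2109
= 201.0066

201.0066


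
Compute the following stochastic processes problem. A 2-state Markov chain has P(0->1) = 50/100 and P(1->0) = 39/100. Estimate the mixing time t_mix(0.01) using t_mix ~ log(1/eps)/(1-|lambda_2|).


lambda_2 = |1 - p01 - p10| = |1 - 0.5000 - 0.3900| = 0.1100
t_mix ~ log(1/eps)/(1 - |lambda_2|)
= log(100)/(1 - 0.1100) = 4.6052/0.8900
= 5.1743

5.1743


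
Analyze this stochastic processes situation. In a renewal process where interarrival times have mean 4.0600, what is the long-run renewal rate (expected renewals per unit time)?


Long-run renewal rate = 1/E(X)
= 1/4.0600
= 0.2463

0.2463


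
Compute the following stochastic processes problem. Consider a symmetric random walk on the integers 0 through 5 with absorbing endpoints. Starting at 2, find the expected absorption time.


For symmetric RW on 0,...,N with absorbing barriers, E(i) = i*(N-i)
E(2) = 2 * 3 = 6

6


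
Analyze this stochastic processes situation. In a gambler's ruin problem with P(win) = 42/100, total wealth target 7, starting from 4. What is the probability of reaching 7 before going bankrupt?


Gambler's ruin formula:
r = q/p = 0.5800/0.4200 = 1.3810
P(win) = (1 - r^i)/(1 - r^N)
= (1 - 1.3810^4)/(1 - 1.3810^7)
= 0.3074

0.3074


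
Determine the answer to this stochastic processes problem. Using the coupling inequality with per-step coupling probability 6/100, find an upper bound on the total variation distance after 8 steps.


TV distance bound <= (1-delta)^n
= (1 - 0.0600)^8
= 0.9400^8
= 0.6096

0.6096


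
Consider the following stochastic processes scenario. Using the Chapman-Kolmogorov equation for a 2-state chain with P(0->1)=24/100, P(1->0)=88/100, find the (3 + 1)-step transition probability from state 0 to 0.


P^4 = P^3 * P^1
Computing via matrix multiplication of the transition matrix.
Entry (0,0) of P^4 = 0.7858

0.7858


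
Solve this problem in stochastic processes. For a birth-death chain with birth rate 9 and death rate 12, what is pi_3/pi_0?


For birth-death process, pi_n/pi_0 = (lambda/mu)^n
= (9/12)^3
= 0.4219

0.4219


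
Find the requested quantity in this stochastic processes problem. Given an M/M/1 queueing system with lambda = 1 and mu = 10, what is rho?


rho = lambda/mu
= 1/10
= 0.1000

0.1000


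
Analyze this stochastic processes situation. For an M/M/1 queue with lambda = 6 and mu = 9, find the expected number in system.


rho = 6/9 = 0.6667
L = rho/(1-rho)
= 0.6667/0.3333
= 2.0000

2.0000


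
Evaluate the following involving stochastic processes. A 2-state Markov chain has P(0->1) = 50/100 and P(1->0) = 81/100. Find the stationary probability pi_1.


Stationary distribution: pi_0 = p10/(p01+p10), pi_1 = p01/(p01+p10)
p01 = 0.5000, p10 = 0.8100
pi_1 = 0.3817

0.3817


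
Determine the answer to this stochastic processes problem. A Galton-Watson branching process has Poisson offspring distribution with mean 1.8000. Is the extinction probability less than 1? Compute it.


Since mu = 1.8000 > 1, extinction prob q < 1.
Solve s = exp(mu*(s-1)) iteratively.
q = 0.2676

0.2676


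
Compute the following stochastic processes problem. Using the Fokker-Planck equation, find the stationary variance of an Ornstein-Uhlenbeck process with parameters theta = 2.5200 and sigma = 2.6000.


Stationary variance = sigma^2 / (2*theta)
= 2.6000^2 / (2*2.5200)
= 6.7600 / 5.0400
= 1.3413

1.3413


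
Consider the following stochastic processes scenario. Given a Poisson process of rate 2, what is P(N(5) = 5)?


P(N(t)=k) = (lambda*t)^k * exp(-lambda*t) / k!
lambda*t = 10
= 10^5 * exp(-10) / 5!
= 100000 * 4.5400e-05 / 120
= 0.0378

0.0378


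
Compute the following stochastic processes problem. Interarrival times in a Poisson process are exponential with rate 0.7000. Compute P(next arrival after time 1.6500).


P(X > t) = exp(-lambda * t)
= exp(-0.7000 * 1.6500)
= exp(-1.1550) = 0.3151

0.3151


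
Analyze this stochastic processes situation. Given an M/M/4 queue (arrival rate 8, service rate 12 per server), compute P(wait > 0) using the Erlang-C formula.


a = lambda/mu = 0.6667
rho = a/c = 0.1667
Erlang-C formula applied:
C(c,a) = 0.0051

0.0051


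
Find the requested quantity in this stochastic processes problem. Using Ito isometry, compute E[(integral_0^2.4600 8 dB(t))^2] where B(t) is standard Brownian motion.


By Ito isometry: E[(int f dB)^2] = int f^2 dt
= 8^2 * 2.4600
= 64 * 2.4600 = 157.4400

157.4400


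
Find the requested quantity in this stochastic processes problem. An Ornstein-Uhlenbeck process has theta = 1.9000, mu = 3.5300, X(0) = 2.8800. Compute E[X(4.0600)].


E[X(t)] = mu + (X(0) - mu)*exp(-theta*t)
= 3.5300 + (2.8800 - 3.5300)*exp(-1.9000*4.0600)
= 3.5300 + -0.6500 * 4.4653e-04
= 3.5297

3.5297


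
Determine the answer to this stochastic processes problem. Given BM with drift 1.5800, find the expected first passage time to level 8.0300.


Expected first passage time = a/mu
= 8.0300/1.5800
= 5.0823

5.0823


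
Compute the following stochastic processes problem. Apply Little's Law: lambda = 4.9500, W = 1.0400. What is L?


Little's Law: L = lambda * W
= 4.9500 * 1.0400
= 5.1480

5.1480


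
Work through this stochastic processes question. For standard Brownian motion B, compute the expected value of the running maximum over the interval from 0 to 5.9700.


E(max B(s)) = sqrt(2t/pi)
= sqrt(2*5.9700/pi)
= sqrt(3.8006)
= 1.9495

1.9495


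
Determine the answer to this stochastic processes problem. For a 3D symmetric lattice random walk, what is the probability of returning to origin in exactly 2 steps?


P(return in 2 steps) = P(reverse first step) = 1/(2d)
= 1/6
= 0.1667

0.1667


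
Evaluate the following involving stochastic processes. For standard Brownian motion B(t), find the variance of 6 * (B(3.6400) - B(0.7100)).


Var(alpha*(B(t)-B(s))) = alpha^2 * (t-s)
= 6^2 * (3.6400 - 0.7100)
= 36 * 2.9300
= 105.4800

105.4800


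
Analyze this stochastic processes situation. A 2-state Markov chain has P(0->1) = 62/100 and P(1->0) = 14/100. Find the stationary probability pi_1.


Stationary distribution: pi_0 = p10/(p01+p10), pi_1 = p01/(p01+p10)
p01 = 0.6200, p10 = 0.1400
pi_1 = 0.8158

0.8158


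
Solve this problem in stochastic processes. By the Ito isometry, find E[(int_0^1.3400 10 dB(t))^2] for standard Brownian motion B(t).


By Ito isometry: E[(int f dB)^2] = int f^2 dt
= 10^2 * 1.3400
= 100 * 1.3400 = 134.0000

134.0000


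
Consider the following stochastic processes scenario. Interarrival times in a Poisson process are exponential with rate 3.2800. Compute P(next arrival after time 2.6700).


P(X > t) = exp(-lambda * t)
= exp(-3.2800 * 2.6700)
= exp(-8.7576) = 1.5726e-04

1.5726e-04


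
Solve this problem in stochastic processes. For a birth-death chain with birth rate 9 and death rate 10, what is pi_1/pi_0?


For birth-death process, pi_n/pi_0 = (lambda/mu)^n
= (9/10)^1
= 0.9000

0.9000


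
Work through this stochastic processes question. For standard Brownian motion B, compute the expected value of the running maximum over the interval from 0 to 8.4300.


E(max B(s)) = sqrt(2t/pi)
= sqrt(2*8.4300/pi)
= sqrt(5.3667)
= 2.3166

2.3166


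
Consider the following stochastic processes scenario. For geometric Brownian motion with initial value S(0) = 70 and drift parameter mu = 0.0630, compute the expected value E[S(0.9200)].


E[S(t)] = S(0) * exp(mu * t)
= 70 * exp(0.0630 * 0.9200)
= 70 * 1.0597
= 74.1771

74.1771


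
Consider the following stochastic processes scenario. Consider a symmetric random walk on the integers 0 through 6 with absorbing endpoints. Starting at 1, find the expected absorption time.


For symmetric RW on 0,...,N with absorbing barriers, E(i) = i*(N-i)
E(1) = 1 * 5 = 5

5


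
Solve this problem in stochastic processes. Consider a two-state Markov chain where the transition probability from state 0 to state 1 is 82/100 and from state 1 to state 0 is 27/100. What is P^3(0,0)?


Computing P^3 by matrix multiplication.
P = [[0.1800, 0.8200], [0.2700, 0.7300]]
After raising P to the power 3:
P^3(0,0) = 0.2472

0.2472


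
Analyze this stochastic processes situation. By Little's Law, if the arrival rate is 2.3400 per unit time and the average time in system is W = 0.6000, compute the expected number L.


Little's Law: L = lambda * W
= 2.3400 * 0.6000
= 1.4040

1.4040


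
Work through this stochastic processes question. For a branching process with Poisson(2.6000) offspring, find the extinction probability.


Since mu = 2.6000 > 1, extinction prob q < 1.
Solve s = exp(mu*(s-1)) iteratively.
q = 0.0951

0.0951


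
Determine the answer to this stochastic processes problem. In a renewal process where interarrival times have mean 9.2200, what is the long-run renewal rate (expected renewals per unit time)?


Long-run renewal rate = 1/E(X)
= 1/9.2200
= 0.1085

0.1085


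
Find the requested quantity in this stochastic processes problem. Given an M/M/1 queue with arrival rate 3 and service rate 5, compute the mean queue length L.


rho = 3/5 = 0.6000
L = rho/(1-rho)
= 0.6000/0.4000
= 1.5000

1.5000


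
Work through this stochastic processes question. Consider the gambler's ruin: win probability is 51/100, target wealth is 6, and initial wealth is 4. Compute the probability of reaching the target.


Gambler's ruin formula:
r = q/p = 0.4900/0.5100 = 0.9608
P(win) = (1 - r^i)/(1 - r^N)
= (1 - 0.9608^4)/(1 - 0.9608^6)
= 0.6930

0.6930


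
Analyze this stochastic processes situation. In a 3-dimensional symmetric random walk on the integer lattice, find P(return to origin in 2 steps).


P(return in 2 steps) = P(reverse first step) = 1/(2d)
= 1/6
= 0.1667

0.1667


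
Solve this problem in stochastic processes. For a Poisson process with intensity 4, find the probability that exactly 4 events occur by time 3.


P(N(t)=k) = (lambda*t)^k * exp(-lambda*t) / k!
lambda*t = 12
= 12^4 * exp(-12) / 4!
= 20736 * 6.1442e-06 / 24
= 0.0053

0.0053


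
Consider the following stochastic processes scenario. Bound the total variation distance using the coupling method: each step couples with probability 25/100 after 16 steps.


TV distance bound <= (1-delta)^n
= (1 - 0.2500)^16
= 0.7500^16
= 0.0100

0.0100


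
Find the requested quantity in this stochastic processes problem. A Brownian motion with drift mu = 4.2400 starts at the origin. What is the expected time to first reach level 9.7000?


Expected first passage time = a/mu
= 9.7000/4.2400
= 2.2877

2.2877


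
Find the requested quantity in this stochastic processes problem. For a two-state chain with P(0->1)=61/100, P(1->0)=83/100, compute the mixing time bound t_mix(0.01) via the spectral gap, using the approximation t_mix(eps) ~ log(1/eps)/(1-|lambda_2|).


lambda_2 = |1 - p01 - p10| = |1 - 0.6100 - 0.8300| = 0.4400
t_mix ~ log(1/eps)/(1 - |lambda_2|)
= log(100)/(1 - 0.4400) = 4.6052/0.5600
= 8.2235

8.2235


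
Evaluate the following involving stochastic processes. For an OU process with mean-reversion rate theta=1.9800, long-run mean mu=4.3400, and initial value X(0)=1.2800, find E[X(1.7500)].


E[X(t)] = mu + (X(0) - mu)*exp(-theta*t)
= 4.3400 + (1.2800 - 4.3400)*exp(-1.9800*1.7500)
= 4.3400 + -3.0600 * 0.0313
= 4.2443

4.2443


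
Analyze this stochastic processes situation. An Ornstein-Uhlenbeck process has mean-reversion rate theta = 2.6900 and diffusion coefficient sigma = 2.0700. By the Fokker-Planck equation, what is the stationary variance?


Stationary variance = sigma^2 / (2*theta)
= 2.0700^2 / (2*2.6900)
= 4.2849 / 5.3800
= 0.7964

0.7964


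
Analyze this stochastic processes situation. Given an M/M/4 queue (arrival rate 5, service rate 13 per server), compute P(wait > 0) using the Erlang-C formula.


a = lambda/mu = 0.3846
rho = a/c = 0.0962
Erlang-C formula applied:
C(c,a) = 6.8669e-04

6.8669e-04


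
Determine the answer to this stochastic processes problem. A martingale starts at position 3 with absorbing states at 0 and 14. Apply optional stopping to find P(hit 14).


By optional stopping theorem: E(M at tau) = M(0) = 3
P(hit 14)*14 + P(hit 0)*0 = 3
P(hit 14) = (3 - 0)/(14 - 0) = 3/14 = 0.2143

0.2143


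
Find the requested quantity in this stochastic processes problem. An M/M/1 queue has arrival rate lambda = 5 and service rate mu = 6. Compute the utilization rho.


rho = lambda/mu
= 5/6
= 0.8333

0.8333


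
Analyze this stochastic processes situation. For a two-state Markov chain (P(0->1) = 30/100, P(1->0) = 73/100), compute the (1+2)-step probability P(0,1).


P^3 = P^1 * P^2
Computing via matrix multiplication of the transition matrix.
Entry (0,1) of P^3 = 0.2913

0.2913


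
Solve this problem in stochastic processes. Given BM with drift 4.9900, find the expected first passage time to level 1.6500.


Expected first passage time = a/mu
= 1.6500/4.9900
= 0.3307

0.3307


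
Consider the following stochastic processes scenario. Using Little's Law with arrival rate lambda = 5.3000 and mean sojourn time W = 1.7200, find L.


Little's Law: L = lambda * W
= 5.3000 * 1.7200
= 9.1160

9.1160


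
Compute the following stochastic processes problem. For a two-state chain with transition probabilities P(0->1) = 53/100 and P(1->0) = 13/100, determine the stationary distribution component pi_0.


Stationary distribution: pi_0 = p10/(p01+p10), pi_1 = p01/(p01+p10)
p01 = 0.5300, p10 = 0.1300
pi_0 = 0.1970

0.1970


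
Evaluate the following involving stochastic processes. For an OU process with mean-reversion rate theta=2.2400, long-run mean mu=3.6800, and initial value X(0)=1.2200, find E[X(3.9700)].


E[X(t)] = mu + (X(0) - mu)*exp(-theta*t)
= 3.6800 + (1.2200 - 3.6800)*exp(-2.2400*3.9700)
= 3.6800 + -2.4600 * 1.3737e-04
= 3.6797

3.6797


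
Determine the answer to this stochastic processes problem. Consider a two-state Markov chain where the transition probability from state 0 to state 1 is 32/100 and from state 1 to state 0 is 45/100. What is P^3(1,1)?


Computing P^3 by matrix multiplication.
P = [[0.6800, 0.3200], [0.4500, 0.5500]]
After raising P to the power 3:
P^3(1,1) = 0.4227

0.4227


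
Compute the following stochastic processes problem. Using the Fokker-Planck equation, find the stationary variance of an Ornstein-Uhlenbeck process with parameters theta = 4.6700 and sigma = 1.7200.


Stationary variance = sigma^2 / (2*theta)
= 1.7200^2 / (2*4.6700)
= 2.9584 / 9.3400
= 0.3167

0.3167


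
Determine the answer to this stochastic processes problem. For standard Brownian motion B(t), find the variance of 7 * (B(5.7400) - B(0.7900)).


Var(alpha*(B(t)-B(s))) = alpha^2 * (t-s)
= 7^2 * (5.7400 - 0.7900)
= 49 * 4.9500
= 242.5500

242.5500


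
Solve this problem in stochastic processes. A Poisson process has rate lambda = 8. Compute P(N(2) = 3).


P(N(t)=k) = (lambda*t)^k * exp(-lambda*t) / k!
lambda*t = 16
= 16^3 * exp(-16) / 3!
= 4096 * 1.1254e-07 / 6
= 7.6824e-05

7.6824e-05


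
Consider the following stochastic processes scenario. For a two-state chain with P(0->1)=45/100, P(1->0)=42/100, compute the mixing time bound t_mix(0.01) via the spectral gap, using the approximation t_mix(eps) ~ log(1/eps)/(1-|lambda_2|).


lambda_2 = |1 - p01 - p10| = |1 - 0.4500 - 0.4200| = 0.1300
t_mix ~ log(1/eps)/(1 - |lambda_2|)
= log(100)/(1 - 0.1300) = 4.6052/0.8700
= 5.2933

5.2933


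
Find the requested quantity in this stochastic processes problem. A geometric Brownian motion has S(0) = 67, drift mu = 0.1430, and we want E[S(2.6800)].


E[S(t)] = S(0) * exp(mu * t)
= 67 * exp(0.1430 * 2.6800)
= 67 * 1.4670
= 98.2910

98.2910


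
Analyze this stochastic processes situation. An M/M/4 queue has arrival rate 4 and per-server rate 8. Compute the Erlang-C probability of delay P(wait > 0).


a = lambda/mu = 0.5000
rho = a/c = 0.1250
Erlang-C formula applied:
C(c,a) = 0.0018

0.0018


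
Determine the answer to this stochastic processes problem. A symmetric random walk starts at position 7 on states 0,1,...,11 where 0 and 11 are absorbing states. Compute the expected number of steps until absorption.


For symmetric RW on 0,...,N with absorbing barriers, E(i) = i*(N-i)
E(7) = 7 * 4 = 28

28


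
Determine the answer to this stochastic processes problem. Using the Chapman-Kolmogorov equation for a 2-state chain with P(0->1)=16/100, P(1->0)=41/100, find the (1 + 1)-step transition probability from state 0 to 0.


P^2 = P^1 * P^1
Computing via matrix multiplication of the transition matrix.
Entry (0,0) of P^2 = 0.7712

0.7712


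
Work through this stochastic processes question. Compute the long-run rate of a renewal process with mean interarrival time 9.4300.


Long-run renewal rate = 1/E(X)
= 1/9.4300
= 0.1060

0.1060


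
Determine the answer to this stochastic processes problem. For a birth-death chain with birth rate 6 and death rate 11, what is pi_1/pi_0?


For birth-death process, pi_n/pi_0 = (lambda/mu)^n
= (6/11)^1
= 0.5455

0.5455


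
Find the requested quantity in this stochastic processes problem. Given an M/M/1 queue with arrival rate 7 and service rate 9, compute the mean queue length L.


rho = 7/9 = 0.7778
L = rho/(1-rho)
= 0.7778/0.2222
= 3.5000

3.5000


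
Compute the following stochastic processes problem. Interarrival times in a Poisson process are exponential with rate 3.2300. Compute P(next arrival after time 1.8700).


P(X > t) = exp(-lambda * t)
= exp(-3.2300 * 1.8700)
= exp(-6.0401) = 0.0024

0.0024


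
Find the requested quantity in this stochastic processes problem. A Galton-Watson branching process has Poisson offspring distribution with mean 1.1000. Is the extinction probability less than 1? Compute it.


Since mu = 1.1000 > 1, extinction prob q < 1.
Solve s = exp(mu*(s-1)) iteratively.
q = 0.8239

0.8239


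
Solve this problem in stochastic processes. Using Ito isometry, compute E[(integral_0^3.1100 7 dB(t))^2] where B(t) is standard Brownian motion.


By Ito isometry: E[(int f dB)^2] = int f^2 dt
= 7^2 * 3.1100
= 49 * 3.1100 = 152.3900

152.3900


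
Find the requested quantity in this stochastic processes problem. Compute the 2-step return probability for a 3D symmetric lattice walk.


P(return in 2 steps) = P(reverse first step) = 1/(2d)
= 1/6
= 0.1667

0.1667


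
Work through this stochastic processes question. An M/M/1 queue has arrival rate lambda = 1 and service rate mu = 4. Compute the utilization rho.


rho = lambda/mu
= 1/4
= 0.2500

0.2500


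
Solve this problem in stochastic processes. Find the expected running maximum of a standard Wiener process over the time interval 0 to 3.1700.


E(max B(s)) = sqrt(2t/pi)
= sqrt(2*3.1700/pi)
= sqrt(2.0181)
= 1.4206

1.4206


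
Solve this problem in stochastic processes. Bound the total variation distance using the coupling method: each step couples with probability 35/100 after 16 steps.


TV distance bound <= (1-delta)^n
= (1 - 0.3500)^16
= 0.6500^16
= 0.0010

0.0010


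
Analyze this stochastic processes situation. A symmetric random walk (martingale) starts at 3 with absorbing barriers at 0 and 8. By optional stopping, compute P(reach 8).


By optional stopping theorem: E(M at tau) = M(0) = 3
P(hit 8)*8 + P(hit 0)*0 = 3
P(hit 8) = (3 - 0)/(8 - 0) = 3/8 = 0.3750

0.3750
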